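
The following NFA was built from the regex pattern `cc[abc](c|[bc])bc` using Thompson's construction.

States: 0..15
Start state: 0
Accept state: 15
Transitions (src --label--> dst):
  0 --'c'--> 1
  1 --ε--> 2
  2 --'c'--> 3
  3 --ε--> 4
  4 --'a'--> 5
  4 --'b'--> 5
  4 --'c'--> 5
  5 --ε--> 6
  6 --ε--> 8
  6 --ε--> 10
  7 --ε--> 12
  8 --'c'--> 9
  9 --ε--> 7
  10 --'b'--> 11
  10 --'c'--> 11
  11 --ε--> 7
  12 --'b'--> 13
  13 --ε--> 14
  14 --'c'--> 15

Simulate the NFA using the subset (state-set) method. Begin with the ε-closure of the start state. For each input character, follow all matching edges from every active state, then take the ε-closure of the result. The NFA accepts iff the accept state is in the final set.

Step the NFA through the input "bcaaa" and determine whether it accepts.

Answer: REJECT

Steps:
S₀ = ε-closure({0}) = {0}
'b' @ 1: {}  — state set empty
rest 'caaa' ignored (set empty)
final: {}; accept 15 not in set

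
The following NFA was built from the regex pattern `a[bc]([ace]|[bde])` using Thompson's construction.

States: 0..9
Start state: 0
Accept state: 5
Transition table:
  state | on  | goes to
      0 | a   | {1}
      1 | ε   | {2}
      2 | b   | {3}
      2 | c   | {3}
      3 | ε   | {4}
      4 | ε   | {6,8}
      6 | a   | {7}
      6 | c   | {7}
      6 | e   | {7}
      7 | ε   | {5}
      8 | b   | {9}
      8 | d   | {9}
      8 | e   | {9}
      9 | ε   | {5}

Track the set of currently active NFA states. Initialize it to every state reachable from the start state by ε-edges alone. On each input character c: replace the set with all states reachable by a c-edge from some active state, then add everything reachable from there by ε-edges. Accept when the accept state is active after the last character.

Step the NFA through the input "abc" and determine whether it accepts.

start: ε-closure({0}) = {0}
'a' @ 1: {1,2}
'b' @ 2: {3,4,6,8}
'c' @ 3: {5,7}  (accept∈set)
after full input: {5,7}  (accept=5 in)

Answer: ACCEPT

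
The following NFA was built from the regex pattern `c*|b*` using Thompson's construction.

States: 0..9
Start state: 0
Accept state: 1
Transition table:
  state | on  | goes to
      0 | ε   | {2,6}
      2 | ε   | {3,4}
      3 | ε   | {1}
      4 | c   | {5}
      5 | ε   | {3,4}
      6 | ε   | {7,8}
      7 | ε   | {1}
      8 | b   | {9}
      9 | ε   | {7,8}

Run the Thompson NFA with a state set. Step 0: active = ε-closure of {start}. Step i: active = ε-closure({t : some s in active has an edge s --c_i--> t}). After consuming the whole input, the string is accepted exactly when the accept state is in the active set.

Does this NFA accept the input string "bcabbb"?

Answer: REJECT

Steps:
S₀ = ε-closure({0}) = {0,1,2,3,4,6,7,8}
'b' @ 1: {1,7,8,9}  ✓accept
'c' @ 2: {}  — dead — no transitions
rest 'abbb' ignored (set empty)
end set {} — state 1 not in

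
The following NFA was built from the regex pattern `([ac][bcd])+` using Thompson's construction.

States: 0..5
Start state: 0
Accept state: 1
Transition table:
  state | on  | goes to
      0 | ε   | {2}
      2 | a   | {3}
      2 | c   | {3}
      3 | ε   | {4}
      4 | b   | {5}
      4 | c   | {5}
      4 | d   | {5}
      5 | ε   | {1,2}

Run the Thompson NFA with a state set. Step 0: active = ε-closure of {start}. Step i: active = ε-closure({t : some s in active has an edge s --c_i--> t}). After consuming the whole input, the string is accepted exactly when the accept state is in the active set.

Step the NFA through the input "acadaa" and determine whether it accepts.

Answer: REJECT

Steps:
S₀ = ε-closure({0}) = {0,2}
'a' @ 1: {3,4}
'c' @ 2: {1,2,5}  ✓accept
'a' @ 3: {3,4}
'd' @ 4: {1,2,5}  ✓accept
'a' @ 5: {3,4}
'a' @ 6: {}  — dead — no transitions
after full input: {}  (accept=1 not in)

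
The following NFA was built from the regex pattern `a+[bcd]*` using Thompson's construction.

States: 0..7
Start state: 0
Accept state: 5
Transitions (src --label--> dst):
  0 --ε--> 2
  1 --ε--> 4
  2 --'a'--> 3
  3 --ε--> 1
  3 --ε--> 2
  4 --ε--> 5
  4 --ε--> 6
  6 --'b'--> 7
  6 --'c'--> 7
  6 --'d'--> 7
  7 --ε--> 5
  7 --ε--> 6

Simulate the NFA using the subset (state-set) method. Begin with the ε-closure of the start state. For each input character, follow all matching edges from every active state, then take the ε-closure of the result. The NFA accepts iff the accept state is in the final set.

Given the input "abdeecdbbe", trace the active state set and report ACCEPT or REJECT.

initial (ε-close {0}): {0,2}
'a' @ 1: {1,2,3,4,5,6}  ✓accept
'b' @ 2: {5,6,7}  ✓accept
'd' @ 3: {5,6,7}  ✓accept
'e' @ 4: {}  — dead — no transitions
rest 'ecdbbe' ignored (set empty)
final: {}; accept 5 not in set

Answer: REJECT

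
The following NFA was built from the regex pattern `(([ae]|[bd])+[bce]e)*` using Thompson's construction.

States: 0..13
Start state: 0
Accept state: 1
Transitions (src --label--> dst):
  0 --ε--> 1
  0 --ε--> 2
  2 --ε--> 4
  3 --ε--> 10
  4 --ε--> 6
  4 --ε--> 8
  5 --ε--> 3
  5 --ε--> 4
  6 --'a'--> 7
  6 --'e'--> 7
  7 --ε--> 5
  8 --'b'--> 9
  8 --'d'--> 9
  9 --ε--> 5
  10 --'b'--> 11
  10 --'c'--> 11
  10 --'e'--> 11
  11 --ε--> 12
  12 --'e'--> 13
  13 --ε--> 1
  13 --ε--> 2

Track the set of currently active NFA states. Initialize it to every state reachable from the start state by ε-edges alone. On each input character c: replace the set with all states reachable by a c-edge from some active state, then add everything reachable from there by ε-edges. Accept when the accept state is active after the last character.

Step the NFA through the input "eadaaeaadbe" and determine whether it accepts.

start: ε-closure({0}) = {0,1,2,4,6,8}
'e' @ 1: {3,4,5,6,7,8,10}
'a' @ 2: {3,4,5,6,7,8,10}
'd' @ 3: {3,4,5,6,8,9,10}
'a' @ 4: {3,4,5,6,7,8,10}
'a' @ 5: {3,4,5,6,7,8,10}
'e' @ 6: {3,4,5,6,7,8,10,11,12}
'a' @ 7: {3,4,5,6,7,8,10}
'a' @ 8: {3,4,5,6,7,8,10}
'd' @ 9: {3,4,5,6,8,9,10}
'b' @ 10: {3,4,5,6,8,9,10,11,12}
'e' @ 11: {1,2,3,4,5,6,7,8,10,11,12,13}  (accept∈set)
end set {1,2,3,4,5,6,7,8,10,11,12,13} — state 1 in

Answer: ACCEPT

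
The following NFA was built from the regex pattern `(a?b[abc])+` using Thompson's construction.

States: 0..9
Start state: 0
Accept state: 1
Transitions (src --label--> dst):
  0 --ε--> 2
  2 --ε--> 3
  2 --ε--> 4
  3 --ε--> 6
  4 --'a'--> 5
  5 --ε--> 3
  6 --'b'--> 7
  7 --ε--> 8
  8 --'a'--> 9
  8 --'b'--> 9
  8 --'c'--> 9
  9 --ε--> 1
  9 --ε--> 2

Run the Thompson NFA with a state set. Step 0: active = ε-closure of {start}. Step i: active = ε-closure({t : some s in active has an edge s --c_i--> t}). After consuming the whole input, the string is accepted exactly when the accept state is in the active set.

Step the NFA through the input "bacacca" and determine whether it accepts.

Answer: REJECT

Trace:
S₀ = ε-closure({0}) = {0,2,3,4,6}
'b' @ 1: {7,8}
'a' @ 2: {1,2,3,4,6,9}  [accepting]
'c' @ 3: {}  — no active states
rest 'acca' ignored (set empty)
after full input: {}  (accept=1 not in)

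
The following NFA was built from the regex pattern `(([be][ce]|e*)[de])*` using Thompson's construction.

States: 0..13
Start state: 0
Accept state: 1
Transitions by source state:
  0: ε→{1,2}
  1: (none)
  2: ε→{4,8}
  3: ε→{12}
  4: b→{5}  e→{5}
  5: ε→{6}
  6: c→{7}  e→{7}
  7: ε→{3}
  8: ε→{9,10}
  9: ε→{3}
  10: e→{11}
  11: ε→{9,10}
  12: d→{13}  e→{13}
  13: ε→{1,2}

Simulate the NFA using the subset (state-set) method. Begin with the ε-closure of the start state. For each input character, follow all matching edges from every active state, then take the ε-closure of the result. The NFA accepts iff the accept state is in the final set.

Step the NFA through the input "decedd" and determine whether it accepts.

start: ε-closure({0}) = {0,1,2,3,4,8,9,10,12}
'd' @ 1: {1,2,3,4,8,9,10,12,13}  ✓accept
'e' @ 2: {1,2,3,4,5,6,8,9,10,11,12,13}  ✓accept
'c' @ 3: {3,7,12}
'e' @ 4: {1,2,3,4,8,9,10,12,13}  ✓accept
'd' @ 5: {1,2,3,4,8,9,10,12,13}  ✓accept
'd' @ 6: {1,2,3,4,8,9,10,12,13}  ✓accept
after full input: {1,2,3,4,8,9,10,12,13}  (accept=1 in)

Answer: ACCEPT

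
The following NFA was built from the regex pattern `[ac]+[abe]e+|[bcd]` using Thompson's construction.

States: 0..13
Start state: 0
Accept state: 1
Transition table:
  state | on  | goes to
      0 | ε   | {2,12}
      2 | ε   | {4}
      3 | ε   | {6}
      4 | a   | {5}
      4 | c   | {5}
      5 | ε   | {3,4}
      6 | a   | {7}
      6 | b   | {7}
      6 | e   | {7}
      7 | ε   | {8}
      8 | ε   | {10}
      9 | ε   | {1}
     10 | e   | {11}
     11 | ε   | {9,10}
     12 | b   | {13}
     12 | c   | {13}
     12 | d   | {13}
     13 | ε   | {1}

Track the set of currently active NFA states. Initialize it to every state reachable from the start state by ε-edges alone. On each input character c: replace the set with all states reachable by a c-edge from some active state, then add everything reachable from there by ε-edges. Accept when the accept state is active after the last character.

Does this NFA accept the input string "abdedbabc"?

Answer: REJECT

Steps:
start: ε-closure({0}) = {0,2,4,12}
'a' @ 1: {3,4,5,6}
'b' @ 2: {7,8,10}
'd' @ 3: {}  — state set empty
rest 'edbabc' ignored (set empty)
end set {} — state 1 not in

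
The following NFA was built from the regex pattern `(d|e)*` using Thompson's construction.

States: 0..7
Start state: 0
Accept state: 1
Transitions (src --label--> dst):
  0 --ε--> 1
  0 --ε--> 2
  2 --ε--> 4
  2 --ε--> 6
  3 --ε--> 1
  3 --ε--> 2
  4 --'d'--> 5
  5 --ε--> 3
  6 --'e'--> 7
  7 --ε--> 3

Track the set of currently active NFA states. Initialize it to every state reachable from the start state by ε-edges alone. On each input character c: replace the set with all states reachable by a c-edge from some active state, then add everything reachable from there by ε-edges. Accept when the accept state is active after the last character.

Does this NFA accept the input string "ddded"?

Answer: ACCEPT

Derivation:
S₀ = ε-closure({0}) = {0,1,2,4,6}
'd' @ 1: {1,2,3,4,5,6}  ✓accept
'd' @ 2: {1,2,3,4,5,6}  ✓accept
'd' @ 3: {1,2,3,4,5,6}  ✓accept
'e' @ 4: {1,2,3,4,6,7}  ✓accept
'd' @ 5: {1,2,3,4,5,6}  ✓accept
final: {1,2,3,4,5,6}; accept 1 in set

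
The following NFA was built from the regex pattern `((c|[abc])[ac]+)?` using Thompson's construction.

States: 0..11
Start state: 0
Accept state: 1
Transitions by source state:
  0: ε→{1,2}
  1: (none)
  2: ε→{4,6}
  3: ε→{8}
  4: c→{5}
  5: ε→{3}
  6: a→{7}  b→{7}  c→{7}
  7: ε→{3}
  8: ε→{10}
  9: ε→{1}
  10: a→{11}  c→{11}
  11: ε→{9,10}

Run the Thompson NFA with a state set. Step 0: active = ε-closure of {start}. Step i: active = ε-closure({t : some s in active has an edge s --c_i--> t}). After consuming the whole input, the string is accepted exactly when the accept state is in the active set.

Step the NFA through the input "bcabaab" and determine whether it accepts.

start: ε-closure({0}) = {0,1,2,4,6}
'b' @ 1: {3,7,8,10}
'c' @ 2: {1,9,10,11}  [accepting]
'a' @ 3: {1,9,10,11}  [accepting]
'b' @ 4: {}  — no active states
rest 'aab' ignored (set empty)
after full input: {}  (accept=1 not in)

Answer: REJECT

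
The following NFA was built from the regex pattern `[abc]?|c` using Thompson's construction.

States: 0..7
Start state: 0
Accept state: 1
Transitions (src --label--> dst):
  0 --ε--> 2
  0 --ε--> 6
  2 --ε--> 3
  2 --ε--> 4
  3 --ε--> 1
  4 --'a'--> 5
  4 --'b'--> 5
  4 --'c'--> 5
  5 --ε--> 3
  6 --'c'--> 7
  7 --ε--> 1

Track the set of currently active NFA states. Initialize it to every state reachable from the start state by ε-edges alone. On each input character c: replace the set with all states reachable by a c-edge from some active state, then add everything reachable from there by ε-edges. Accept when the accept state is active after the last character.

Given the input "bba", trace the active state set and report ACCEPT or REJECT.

S₀ = ε-closure({0}) = {0,1,2,3,4,6}
'b' @ 1: {1,3,5}  (accept∈set)
'b' @ 2: {}  — no active states
rest 'a' ignored (set empty)
final: {}; accept 1 not in set

Answer: REJECT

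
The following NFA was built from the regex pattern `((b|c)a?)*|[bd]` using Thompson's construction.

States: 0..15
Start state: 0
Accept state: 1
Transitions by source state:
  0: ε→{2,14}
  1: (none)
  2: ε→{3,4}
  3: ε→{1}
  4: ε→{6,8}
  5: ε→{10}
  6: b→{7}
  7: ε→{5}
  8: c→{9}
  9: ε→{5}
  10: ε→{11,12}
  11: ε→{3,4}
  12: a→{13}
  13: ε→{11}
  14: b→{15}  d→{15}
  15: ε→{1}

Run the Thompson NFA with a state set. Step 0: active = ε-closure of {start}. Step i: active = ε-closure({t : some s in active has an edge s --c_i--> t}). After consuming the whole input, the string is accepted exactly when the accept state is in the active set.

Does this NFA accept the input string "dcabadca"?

Answer: REJECT

Derivation:
initial (ε-close {0}): {0,1,2,3,4,6,8,14}
'd' @ 1: {1,15}  ✓accept
'c' @ 2: {}  — state set empty
rest 'abadca' ignored (set empty)
after full input: {}  (accept=1 not in)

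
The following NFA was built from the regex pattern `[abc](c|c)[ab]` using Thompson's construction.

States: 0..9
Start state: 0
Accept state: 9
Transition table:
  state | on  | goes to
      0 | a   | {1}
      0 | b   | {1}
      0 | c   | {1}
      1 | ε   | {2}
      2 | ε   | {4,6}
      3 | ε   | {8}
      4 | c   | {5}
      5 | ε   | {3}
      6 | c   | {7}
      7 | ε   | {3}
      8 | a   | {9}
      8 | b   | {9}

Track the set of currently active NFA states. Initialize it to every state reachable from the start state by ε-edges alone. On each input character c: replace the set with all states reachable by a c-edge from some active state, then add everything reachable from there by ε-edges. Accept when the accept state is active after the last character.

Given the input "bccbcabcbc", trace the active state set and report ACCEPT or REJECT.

S₀ = ε-closure({0}) = {0}
'b' @ 1: {1,2,4,6}
'c' @ 2: {3,5,7,8}
'c' @ 3: {}  — no active states
rest 'bcabcbc' ignored (set empty)
final: {}; accept 9 not in set

Answer: REJECT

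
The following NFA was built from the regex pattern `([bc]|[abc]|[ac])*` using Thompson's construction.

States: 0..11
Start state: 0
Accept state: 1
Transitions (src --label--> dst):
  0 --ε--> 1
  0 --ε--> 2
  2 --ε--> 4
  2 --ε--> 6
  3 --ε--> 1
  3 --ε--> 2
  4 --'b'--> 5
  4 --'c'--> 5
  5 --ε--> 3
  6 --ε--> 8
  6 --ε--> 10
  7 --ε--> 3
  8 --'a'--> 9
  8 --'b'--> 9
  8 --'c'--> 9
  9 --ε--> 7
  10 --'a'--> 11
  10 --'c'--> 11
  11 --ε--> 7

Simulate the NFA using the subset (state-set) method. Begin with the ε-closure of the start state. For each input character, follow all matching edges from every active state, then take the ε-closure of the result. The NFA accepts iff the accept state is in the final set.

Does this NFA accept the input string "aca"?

start: ε-closure({0}) = {0,1,2,4,6,8,10}
'a' @ 1: {1,2,3,4,6,7,8,9,10,11}  (accept∈set)
'c' @ 2: {1,2,3,4,5,6,7,8,9,10,11}  (accept∈set)
'a' @ 3: {1,2,3,4,6,7,8,9,10,11}  (accept∈set)
after full input: {1,2,3,4,6,7,8,9,10,11}  (accept=1 in)

Answer: ACCEPT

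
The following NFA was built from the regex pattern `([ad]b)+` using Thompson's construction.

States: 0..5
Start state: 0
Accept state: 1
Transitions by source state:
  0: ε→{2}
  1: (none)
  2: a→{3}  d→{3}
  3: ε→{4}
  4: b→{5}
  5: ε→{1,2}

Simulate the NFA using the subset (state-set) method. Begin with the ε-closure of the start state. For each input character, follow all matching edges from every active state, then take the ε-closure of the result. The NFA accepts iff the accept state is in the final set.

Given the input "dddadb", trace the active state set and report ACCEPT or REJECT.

initial (ε-close {0}): {0,2}
'd' @ 1: {3,4}
'd' @ 2: {}  — dead — no transitions
rest 'dadb' ignored (set empty)
after full input: {}  (accept=1 not in)

Answer: REJECT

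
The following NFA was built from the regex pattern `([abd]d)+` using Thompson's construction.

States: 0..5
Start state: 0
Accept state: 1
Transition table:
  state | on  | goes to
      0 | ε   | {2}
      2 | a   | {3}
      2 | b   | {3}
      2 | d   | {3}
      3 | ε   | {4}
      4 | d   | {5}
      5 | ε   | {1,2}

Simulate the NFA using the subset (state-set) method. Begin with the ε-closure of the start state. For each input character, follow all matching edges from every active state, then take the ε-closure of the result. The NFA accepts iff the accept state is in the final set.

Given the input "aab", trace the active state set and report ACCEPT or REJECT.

start: ε-closure({0}) = {0,2}
'a' @ 1: {3,4}
'a' @ 2: {}  — no active states
rest 'b' ignored (set empty)
end set {} — state 1 not in

Answer: REJECT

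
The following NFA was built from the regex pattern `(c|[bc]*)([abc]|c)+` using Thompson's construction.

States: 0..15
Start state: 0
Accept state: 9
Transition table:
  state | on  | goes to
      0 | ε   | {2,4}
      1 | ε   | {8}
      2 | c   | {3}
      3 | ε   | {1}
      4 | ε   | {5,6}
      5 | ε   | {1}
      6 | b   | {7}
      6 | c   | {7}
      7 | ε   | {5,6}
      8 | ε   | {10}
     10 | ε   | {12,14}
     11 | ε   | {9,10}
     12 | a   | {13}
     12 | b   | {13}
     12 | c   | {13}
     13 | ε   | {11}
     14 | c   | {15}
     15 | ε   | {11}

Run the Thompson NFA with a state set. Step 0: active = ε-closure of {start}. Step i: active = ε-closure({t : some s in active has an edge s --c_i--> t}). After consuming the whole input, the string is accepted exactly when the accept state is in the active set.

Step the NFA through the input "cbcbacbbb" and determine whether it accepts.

Answer: ACCEPT

Trace:
initial (ε-close {0}): {0,1,2,4,5,6,8,10,12,14}
'c' @ 1: {1,3,5,6,7,8,9,10,11,12,13,14,15}  ✓accept
'b' @ 2: {1,5,6,7,8,9,10,11,12,13,14}  ✓accept
'c' @ 3: {1,5,6,7,8,9,10,11,12,13,14,15}  ✓accept
'b' @ 4: {1,5,6,7,8,9,10,11,12,13,14}  ✓accept
'a' @ 5: {9,10,11,12,13,14}  ✓accept
'c' @ 6: {9,10,11,12,13,14,15}  ✓accept
'b' @ 7: {9,10,11,12,13,14}  ✓accept
'b' @ 8: {9,10,11,12,13,14}  ✓accept
'b' @ 9: {9,10,11,12,13,14}  ✓accept
after full input: {9,10,11,12,13,14}  (accept=9 in)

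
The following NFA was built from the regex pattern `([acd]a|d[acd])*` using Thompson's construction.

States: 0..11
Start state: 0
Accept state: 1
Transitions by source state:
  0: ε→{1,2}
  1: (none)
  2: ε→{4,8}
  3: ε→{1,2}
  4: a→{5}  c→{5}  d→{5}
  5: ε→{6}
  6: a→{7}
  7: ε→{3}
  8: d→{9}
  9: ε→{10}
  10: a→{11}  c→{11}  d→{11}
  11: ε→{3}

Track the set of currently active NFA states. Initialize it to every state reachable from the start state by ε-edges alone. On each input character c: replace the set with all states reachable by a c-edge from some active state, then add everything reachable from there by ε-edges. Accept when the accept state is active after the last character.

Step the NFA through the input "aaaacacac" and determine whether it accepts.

Answer: REJECT

Derivation:
start: ε-closure({0}) = {0,1,2,4,8}
'a' @ 1: {5,6}
'a' @ 2: {1,2,3,4,7,8}  (accept∈set)
'a' @ 3: {5,6}
'a' @ 4: {1,2,3,4,7,8}  (accept∈set)
'c' @ 5: {5,6}
'a' @ 6: {1,2,3,4,7,8}  (accept∈set)
'c' @ 7: {5,6}
'a' @ 8: {1,2,3,4,7,8}  (accept∈set)
'c' @ 9: {5,6}
final: {5,6}; accept 1 not in set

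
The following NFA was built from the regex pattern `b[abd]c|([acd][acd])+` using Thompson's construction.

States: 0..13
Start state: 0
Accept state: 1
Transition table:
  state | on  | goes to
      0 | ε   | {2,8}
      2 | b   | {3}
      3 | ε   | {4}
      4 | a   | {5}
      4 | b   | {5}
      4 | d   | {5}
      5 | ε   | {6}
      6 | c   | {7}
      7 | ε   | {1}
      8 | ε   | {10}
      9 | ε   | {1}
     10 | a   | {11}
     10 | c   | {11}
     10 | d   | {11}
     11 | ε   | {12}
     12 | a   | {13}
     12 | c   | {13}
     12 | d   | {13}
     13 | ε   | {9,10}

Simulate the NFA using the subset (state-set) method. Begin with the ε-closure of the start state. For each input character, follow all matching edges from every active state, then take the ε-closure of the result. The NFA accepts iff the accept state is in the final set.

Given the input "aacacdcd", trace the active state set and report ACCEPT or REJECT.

initial (ε-close {0}): {0,2,8,10}
'a' @ 1: {11,12}
'a' @ 2: {1,9,10,13}  [accepting]
'c' @ 3: {11,12}
'a' @ 4: {1,9,10,13}  [accepting]
'c' @ 5: {11,12}
'd' @ 6: {1,9,10,13}  [accepting]
'c' @ 7: {11,12}
'd' @ 8: {1,9,10,13}  [accepting]
after full input: {1,9,10,13}  (accept=1 in)

Answer: ACCEPT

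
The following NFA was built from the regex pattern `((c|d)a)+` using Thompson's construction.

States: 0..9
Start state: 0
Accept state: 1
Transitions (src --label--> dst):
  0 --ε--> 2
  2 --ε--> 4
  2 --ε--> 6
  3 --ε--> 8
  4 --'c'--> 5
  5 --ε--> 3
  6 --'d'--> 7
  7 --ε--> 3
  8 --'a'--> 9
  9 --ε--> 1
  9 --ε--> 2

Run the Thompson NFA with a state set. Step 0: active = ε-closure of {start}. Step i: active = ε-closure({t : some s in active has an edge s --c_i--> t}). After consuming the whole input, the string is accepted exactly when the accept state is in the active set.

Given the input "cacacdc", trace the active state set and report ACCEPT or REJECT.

start: ε-closure({0}) = {0,2,4,6}
'c' @ 1: {3,5,8}
'a' @ 2: {1,2,4,6,9}  [accepting]
'c' @ 3: {3,5,8}
'a' @ 4: {1,2,4,6,9}  [accepting]
'c' @ 5: {3,5,8}
'd' @ 6: {}  — no active states
rest 'c' ignored (set empty)
end set {} — state 1 not in

Answer: REJECT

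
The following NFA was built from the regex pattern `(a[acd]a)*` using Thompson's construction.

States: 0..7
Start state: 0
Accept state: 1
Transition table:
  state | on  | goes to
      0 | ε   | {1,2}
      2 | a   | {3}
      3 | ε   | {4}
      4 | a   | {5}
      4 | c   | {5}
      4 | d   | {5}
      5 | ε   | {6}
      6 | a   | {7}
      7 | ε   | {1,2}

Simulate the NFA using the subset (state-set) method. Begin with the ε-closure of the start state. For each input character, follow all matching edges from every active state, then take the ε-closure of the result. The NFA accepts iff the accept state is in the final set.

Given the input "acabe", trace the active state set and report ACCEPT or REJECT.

Answer: REJECT

Trace:
S₀ = ε-closure({0}) = {0,1,2}
'a' @ 1: {3,4}
'c' @ 2: {5,6}
'a' @ 3: {1,2,7}  (accept∈set)
'b' @ 4: {}  — state set empty
rest 'e' ignored (set empty)
after full input: {}  (accept=1 not in)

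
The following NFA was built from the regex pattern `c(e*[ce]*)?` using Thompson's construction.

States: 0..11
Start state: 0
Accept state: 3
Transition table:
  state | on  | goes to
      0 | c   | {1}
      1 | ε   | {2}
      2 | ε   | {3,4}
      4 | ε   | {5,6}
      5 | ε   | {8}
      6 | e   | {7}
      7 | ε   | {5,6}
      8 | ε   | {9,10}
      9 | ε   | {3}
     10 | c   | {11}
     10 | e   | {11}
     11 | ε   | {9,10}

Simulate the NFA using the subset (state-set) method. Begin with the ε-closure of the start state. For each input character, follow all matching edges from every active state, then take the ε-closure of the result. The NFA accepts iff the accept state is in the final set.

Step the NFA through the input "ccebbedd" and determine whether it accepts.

Answer: REJECT

Derivation:
initial (ε-close {0}): {0}
'c' @ 1: {1,2,3,4,5,6,8,9,10}  (accept∈set)
'c' @ 2: {3,9,10,11}  (accept∈set)
'e' @ 3: {3,9,10,11}  (accept∈set)
'b' @ 4: {}  — dead — no transitions
rest 'bedd' ignored (set empty)
after full input: {}  (accept=3 not in)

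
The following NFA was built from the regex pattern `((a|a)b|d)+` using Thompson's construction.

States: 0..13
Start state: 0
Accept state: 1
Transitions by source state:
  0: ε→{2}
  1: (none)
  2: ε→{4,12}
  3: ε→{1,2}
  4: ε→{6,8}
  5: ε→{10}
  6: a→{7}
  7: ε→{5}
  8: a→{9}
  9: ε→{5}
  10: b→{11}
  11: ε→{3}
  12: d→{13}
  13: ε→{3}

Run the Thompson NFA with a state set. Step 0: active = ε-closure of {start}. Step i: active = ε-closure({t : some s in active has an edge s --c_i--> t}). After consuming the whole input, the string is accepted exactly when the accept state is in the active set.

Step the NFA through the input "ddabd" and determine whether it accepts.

S₀ = ε-closure({0}) = {0,2,4,6,8,12}
'd' @ 1: {1,2,3,4,6,8,12,13}  ✓accept
'd' @ 2: {1,2,3,4,6,8,12,13}  ✓accept
'a' @ 3: {5,7,9,10}
'b' @ 4: {1,2,3,4,6,8,11,12}  ✓accept
'd' @ 5: {1,2,3,4,6,8,12,13}  ✓accept
final: {1,2,3,4,6,8,12,13}; accept 1 in set

Answer: ACCEPT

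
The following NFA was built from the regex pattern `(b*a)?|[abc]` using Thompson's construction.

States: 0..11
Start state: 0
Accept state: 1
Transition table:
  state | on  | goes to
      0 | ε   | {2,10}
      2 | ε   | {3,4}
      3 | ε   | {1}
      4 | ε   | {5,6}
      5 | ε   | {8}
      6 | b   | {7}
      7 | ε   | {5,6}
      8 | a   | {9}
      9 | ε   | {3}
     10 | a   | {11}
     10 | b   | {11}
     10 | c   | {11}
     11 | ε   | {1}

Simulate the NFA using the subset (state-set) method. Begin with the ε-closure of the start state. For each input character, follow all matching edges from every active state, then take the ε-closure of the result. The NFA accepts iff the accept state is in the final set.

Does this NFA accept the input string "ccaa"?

Answer: REJECT

Derivation:
S₀ = ε-closure({0}) = {0,1,2,3,4,5,6,8,10}
'c' @ 1: {1,11}  ✓accept
'c' @ 2: {}  — dead — no transitions
rest 'aa' ignored (set empty)
end set {} — state 1 not in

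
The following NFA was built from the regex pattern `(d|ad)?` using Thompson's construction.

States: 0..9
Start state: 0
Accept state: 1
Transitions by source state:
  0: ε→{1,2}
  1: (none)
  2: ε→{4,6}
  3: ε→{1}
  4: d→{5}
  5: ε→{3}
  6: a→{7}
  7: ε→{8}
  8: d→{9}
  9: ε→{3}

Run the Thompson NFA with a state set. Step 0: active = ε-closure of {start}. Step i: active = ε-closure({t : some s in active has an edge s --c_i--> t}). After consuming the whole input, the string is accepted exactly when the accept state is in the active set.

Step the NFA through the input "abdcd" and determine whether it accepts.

start: ε-closure({0}) = {0,1,2,4,6}
'a' @ 1: {7,8}
'b' @ 2: {}  — dead — no transitions
rest 'dcd' ignored (set empty)
end set {} — state 1 not in

Answer: REJECT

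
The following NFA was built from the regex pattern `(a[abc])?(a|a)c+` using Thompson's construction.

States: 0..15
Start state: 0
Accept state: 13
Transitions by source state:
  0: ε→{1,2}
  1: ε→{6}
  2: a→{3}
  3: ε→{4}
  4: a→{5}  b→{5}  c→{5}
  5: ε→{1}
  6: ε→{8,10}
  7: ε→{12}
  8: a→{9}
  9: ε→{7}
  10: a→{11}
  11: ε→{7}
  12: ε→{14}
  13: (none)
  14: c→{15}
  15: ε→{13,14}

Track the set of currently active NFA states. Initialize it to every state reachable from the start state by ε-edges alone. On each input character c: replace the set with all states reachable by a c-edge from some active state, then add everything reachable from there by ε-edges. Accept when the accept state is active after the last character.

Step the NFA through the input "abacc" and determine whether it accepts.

Answer: ACCEPT

Trace:
start: ε-closure({0}) = {0,1,2,6,8,10}
'a' @ 1: {3,4,7,9,11,12,14}
'b' @ 2: {1,5,6,8,10}
'a' @ 3: {7,9,11,12,14}
'c' @ 4: {13,14,15}  ✓accept
'c' @ 5: {13,14,15}  ✓accept
after full input: {13,14,15}  (accept=13 in)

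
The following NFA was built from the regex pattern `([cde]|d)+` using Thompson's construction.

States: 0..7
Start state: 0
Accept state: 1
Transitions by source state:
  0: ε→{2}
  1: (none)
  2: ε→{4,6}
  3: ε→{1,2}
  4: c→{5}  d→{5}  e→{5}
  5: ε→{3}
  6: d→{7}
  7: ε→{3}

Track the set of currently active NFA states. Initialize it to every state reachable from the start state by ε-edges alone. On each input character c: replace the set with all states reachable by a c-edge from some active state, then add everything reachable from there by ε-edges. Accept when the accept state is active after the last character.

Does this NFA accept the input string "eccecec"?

start: ε-closure({0}) = {0,2,4,6}
'e' @ 1: {1,2,3,4,5,6}  (accept∈set)
'c' @ 2: {1,2,3,4,5,6}  (accept∈set)
'c' @ 3: {1,2,3,4,5,6}  (accept∈set)
'e' @ 4: {1,2,3,4,5,6}  (accept∈set)
'c' @ 5: {1,2,3,4,5,6}  (accept∈set)
'e' @ 6: {1,2,3,4,5,6}  (accept∈set)
'c' @ 7: {1,2,3,4,5,6}  (accept∈set)
after full input: {1,2,3,4,5,6}  (accept=1 in)

Answer: ACCEPT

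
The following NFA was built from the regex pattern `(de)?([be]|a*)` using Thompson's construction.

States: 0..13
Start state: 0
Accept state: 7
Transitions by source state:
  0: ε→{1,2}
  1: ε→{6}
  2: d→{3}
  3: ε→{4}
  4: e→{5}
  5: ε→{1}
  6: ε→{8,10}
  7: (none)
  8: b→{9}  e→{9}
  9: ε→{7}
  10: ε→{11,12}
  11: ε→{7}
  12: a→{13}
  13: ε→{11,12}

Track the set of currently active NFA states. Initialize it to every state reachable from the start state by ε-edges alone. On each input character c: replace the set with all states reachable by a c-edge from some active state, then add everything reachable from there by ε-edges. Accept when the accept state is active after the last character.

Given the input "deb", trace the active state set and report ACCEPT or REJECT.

S₀ = ε-closure({0}) = {0,1,2,6,7,8,10,11,12}
'd' @ 1: {3,4}
'e' @ 2: {1,5,6,7,8,10,11,12}  ✓accept
'b' @ 3: {7,9}  ✓accept
final: {7,9}; accept 7 in set

Answer: ACCEPT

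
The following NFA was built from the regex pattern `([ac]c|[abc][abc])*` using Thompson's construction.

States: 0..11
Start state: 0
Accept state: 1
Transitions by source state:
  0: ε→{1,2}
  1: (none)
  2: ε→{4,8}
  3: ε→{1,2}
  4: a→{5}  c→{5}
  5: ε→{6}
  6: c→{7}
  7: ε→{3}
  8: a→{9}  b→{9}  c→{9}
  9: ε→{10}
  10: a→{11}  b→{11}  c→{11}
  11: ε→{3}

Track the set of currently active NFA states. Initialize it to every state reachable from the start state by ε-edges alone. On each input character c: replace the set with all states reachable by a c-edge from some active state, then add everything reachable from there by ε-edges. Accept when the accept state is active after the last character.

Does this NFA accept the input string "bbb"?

initial (ε-close {0}): {0,1,2,4,8}
'b' @ 1: {9,10}
'b' @ 2: {1,2,3,4,8,11}  ✓accept
'b' @ 3: {9,10}
final: {9,10}; accept 1 not in set

Answer: REJECT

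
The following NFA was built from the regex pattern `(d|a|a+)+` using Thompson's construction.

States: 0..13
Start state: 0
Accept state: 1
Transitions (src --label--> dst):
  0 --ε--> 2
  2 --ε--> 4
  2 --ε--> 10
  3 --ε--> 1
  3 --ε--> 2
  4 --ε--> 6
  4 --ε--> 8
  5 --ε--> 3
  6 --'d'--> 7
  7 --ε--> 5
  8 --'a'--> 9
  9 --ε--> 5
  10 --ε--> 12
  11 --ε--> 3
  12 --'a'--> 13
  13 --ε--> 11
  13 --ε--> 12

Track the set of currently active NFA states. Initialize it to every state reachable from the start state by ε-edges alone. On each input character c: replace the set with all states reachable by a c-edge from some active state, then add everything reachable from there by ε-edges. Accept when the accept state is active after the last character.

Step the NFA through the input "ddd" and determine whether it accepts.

Answer: ACCEPT

Trace:
S₀ = ε-closure({0}) = {0,2,4,6,8,10,12}
'd' @ 1: {1,2,3,4,5,6,7,8,10,12}  [accepting]
'd' @ 2: {1,2,3,4,5,6,7,8,10,12}  [accepting]
'd' @ 3: {1,2,3,4,5,6,7,8,10,12}  [accepting]
end set {1,2,3,4,5,6,7,8,10,12} — state 1 in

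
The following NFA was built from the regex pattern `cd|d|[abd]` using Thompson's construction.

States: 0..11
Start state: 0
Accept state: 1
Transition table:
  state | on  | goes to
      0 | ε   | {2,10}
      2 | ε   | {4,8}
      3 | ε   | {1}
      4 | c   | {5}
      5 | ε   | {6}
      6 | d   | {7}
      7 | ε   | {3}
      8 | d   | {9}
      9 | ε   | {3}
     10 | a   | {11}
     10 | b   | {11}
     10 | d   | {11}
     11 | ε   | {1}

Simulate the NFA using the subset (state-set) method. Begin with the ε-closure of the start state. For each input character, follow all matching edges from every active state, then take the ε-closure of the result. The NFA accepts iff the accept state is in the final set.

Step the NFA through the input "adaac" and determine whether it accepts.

start: ε-closure({0}) = {0,2,4,8,10}
'a' @ 1: {1,11}  [accepting]
'd' @ 2: {}  — dead — no transitions
rest 'aac' ignored (set empty)
final: {}; accept 1 not in set

Answer: REJECT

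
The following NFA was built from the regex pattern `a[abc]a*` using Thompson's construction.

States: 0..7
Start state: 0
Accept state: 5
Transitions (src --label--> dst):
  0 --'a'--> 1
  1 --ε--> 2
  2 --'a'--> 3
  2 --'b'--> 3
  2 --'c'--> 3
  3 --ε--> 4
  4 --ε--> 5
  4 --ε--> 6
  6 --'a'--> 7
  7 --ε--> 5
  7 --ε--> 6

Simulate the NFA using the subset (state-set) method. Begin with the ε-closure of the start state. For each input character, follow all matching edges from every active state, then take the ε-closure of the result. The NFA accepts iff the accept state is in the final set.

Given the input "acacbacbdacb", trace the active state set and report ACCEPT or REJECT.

Answer: REJECT

Trace:
S₀ = ε-closure({0}) = {0}
'a' @ 1: {1,2}
'c' @ 2: {3,4,5,6}  ✓accept
'a' @ 3: {5,6,7}  ✓accept
'c' @ 4: {}  — no active states
rest 'bacbdacb' ignored (set empty)
final: {}; accept 5 not in set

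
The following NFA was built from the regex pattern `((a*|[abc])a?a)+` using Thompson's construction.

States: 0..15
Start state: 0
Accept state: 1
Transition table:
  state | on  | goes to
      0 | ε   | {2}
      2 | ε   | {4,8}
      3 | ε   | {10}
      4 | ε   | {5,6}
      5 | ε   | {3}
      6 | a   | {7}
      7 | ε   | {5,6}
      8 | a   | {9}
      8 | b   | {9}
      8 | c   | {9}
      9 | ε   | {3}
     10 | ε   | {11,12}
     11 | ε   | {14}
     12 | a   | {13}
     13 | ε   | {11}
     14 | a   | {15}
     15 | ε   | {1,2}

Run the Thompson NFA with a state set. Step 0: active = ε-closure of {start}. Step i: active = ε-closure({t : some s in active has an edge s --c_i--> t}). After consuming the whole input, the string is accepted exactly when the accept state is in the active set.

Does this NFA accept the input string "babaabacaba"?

Answer: ACCEPT

Steps:
initial (ε-close {0}): {0,2,3,4,5,6,8,10,11,12,14}
'b' @ 1: {3,9,10,11,12,14}
'a' @ 2: {1,2,3,4,5,6,8,10,11,12,13,14,15}  (accept∈set)
'b' @ 3: {3,9,10,11,12,14}
'a' @ 4: {1,2,3,4,5,6,8,10,11,12,13,14,15}  (accept∈set)
'a' @ 5: {1,2,3,4,5,6,7,8,9,10,11,12,13,14,15}  (accept∈set)
'b' @ 6: {3,9,10,11,12,14}
'a' @ 7: {1,2,3,4,5,6,8,10,11,12,13,14,15}  (accept∈set)
'c' @ 8: {3,9,10,11,12,14}
'a' @ 9: {1,2,3,4,5,6,8,10,11,12,13,14,15}  (accept∈set)
'b' @ 10: {3,9,10,11,12,14}
'a' @ 11: {1,2,3,4,5,6,8,10,11,12,13,14,15}  (accept∈set)
end set {1,2,3,4,5,6,8,10,11,12,13,14,15} — state 1 in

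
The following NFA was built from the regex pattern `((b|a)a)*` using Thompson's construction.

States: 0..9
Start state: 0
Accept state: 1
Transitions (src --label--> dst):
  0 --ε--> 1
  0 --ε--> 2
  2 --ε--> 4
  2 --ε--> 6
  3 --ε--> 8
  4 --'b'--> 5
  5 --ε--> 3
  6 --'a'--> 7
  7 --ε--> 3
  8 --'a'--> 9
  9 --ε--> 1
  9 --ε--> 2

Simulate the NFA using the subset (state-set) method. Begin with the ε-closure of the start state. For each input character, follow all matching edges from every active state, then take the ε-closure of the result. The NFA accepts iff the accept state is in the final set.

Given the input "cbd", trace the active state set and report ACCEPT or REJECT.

Answer: REJECT

Steps:
S₀ = ε-closure({0}) = {0,1,2,4,6}
'c' @ 1: {}  — dead — no transitions
rest 'bd' ignored (set empty)
end set {} — state 1 not in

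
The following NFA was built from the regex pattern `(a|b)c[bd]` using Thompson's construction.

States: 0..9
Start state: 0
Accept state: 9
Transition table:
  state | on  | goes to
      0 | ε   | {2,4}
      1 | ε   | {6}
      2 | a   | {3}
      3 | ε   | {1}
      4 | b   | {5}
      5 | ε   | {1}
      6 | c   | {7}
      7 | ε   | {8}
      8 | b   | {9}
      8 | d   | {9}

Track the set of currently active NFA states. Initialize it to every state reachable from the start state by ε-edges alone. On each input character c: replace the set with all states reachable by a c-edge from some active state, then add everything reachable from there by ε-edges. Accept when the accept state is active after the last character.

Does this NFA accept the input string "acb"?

initial (ε-close {0}): {0,2,4}
'a' @ 1: {1,3,6}
'c' @ 2: {7,8}
'b' @ 3: {9}  (accept∈set)
end set {9} — state 9 in

Answer: ACCEPT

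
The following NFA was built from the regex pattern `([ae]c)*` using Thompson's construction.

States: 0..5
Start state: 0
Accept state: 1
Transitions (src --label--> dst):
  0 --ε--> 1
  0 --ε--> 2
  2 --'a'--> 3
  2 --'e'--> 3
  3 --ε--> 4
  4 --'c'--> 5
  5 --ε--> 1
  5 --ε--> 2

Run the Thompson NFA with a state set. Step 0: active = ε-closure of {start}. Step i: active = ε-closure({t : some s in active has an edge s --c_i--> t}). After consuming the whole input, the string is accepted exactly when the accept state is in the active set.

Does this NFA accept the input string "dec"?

start: ε-closure({0}) = {0,1,2}
'd' @ 1: {}  — state set empty
rest 'ec' ignored (set empty)
final: {}; accept 1 not in set

Answer: REJECT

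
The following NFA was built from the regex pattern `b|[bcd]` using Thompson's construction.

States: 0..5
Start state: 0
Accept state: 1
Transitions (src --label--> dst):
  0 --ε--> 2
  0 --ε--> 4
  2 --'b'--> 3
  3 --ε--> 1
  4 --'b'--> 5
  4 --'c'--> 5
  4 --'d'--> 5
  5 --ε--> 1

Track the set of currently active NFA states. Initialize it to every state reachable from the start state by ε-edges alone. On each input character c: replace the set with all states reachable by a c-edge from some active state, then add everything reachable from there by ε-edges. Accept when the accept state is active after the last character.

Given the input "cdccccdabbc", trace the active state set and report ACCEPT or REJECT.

Answer: REJECT

Steps:
initial (ε-close {0}): {0,2,4}
'c' @ 1: {1,5}  (accept∈set)
'd' @ 2: {}  — dead — no transitions
rest 'ccccdabbc' ignored (set empty)
final: {}; accept 1 not in set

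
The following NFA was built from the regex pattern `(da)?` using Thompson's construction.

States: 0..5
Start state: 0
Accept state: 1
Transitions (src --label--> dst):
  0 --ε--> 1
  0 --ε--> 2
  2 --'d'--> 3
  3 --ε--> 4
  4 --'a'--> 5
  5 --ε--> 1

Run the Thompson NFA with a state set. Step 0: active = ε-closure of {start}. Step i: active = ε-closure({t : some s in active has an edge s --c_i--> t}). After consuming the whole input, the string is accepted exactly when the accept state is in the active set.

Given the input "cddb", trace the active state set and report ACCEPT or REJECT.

initial (ε-close {0}): {0,1,2}
'c' @ 1: {}  — no active states
rest 'ddb' ignored (set empty)
end set {} — state 1 not in

Answer: REJECT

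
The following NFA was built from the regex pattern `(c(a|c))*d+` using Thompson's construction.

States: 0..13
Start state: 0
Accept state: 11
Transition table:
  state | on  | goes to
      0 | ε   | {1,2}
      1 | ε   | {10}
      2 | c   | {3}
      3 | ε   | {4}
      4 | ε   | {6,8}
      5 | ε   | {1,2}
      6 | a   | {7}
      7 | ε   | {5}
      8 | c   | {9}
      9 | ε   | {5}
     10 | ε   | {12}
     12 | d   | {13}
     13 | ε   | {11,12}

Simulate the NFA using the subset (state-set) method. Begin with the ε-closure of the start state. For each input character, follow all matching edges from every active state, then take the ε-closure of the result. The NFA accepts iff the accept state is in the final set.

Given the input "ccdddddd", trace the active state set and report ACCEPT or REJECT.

initial (ε-close {0}): {0,1,2,10,12}
'c' @ 1: {3,4,6,8}
'c' @ 2: {1,2,5,9,10,12}
'd' @ 3: {11,12,13}  (accept∈set)
'd' @ 4: {11,12,13}  (accept∈set)
'd' @ 5: {11,12,13}  (accept∈set)
'd' @ 6: {11,12,13}  (accept∈set)
'd' @ 7: {11,12,13}  (accept∈set)
'd' @ 8: {11,12,13}  (accept∈set)
final: {11,12,13}; accept 11 in set

Answer: ACCEPT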